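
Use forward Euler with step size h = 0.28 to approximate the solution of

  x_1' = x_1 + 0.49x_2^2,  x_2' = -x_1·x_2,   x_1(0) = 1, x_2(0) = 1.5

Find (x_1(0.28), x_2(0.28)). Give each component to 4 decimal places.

Euler on (x_1,x_2): x_1_{n+1} = x_1_n + h·x_1', x_2_{n+1} = x_2_n + h·x_2'.
0.000000: (1.000000, 1.500000); f=(2.102500, -1.500000) → (1.588700, 1.080000)
(x_1(0.28), x_2(0.28)) ≈ (1.5887, 1.0800)

1.5887, 1.0800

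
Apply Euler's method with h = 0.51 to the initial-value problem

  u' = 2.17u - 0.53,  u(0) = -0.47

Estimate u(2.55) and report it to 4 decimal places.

-29.3943

Euler: u_{n+1} = u_n + h·f(x_n, u_n).
x=0.000000, u=-0.470000: f=-1.549900 → u ← -0.470000 + 0.51·(-1.549900) = -1.260449
x=0.510000, u=-1.260449: f=-3.265174 → u ← -1.260449 + 0.51·(-3.265174) = -2.925688
x=1.020000, u=-2.925688: f=-6.878743 → u ← -2.925688 + 0.51·(-6.878743) = -6.433847
x=1.530000, u=-6.433847: f=-14.491447 → u ← -6.433847 + 0.51·(-14.491447) = -13.824485
x=2.040000, u=-13.824485: f=-30.529132 → u ← -13.824485 + 0.51·(-30.529132) = -29.394342
u(2.55) ≈ -29.3943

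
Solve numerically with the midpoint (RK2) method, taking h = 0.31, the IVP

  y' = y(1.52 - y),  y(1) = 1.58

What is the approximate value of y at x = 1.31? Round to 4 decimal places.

Midpoint: k1 = f(x_n, y_n); k2 = f(x_n + h/2, y_n + (h/2)·k1); y_{n+1} = y_n + h·k2.
x=1.000000, y=1.580000:
  k1 = f(1.000000, 1.580000) = -0.094800
  k2 = f(1.155000, 1.565306) = -0.070918
  y ← 1.580000 + 0.31·(-0.070918) = 1.558015
y(1.31) ≈ 1.5580

1.5580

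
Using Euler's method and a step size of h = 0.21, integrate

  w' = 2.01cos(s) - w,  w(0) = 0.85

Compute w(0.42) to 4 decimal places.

1.2768

Euler: w_{n+1} = w_n + h·f(s_n, w_n).
s=0.000000, w=0.850000: f=1.160000 → w ← 0.850000 + 0.21·1.160000 = 1.093600
s=0.210000, w=1.093600: f=0.872242 → w ← 1.093600 + 0.21·0.872242 = 1.276771
w(0.42) ≈ 1.2768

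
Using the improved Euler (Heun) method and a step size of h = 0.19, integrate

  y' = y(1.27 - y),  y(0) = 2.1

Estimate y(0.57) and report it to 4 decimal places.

Heun: k1 = f(t_n, y_n); k2 = f(t_n + h, y_n + h·k1); y_{n+1} = y_n + (h/2)·(k1 + k2).
t=0.000000, y=2.100000:
  k1 = f(0.000000, 2.100000) = -1.743000
  k2 = f(0.190000, 1.768830) = -0.882345
  y ← 2.100000 + (0.19/2)·(-1.743000 + (-0.882345)) = 1.850592
t=0.190000, y=1.850592:
  k1 = f(0.190000, 1.850592) = -1.074439
  k2 = f(0.380000, 1.646449) = -0.619803
  y ← 1.850592 + (0.19/2)·(-1.074439 + (-0.619803)) = 1.689639
t=0.380000, y=1.689639:
  k1 = f(0.380000, 1.689639) = -0.709039
  k2 = f(0.570000, 1.554922) = -0.443031
  y ← 1.689639 + (0.19/2)·(-0.709039 + (-0.443031)) = 1.580192
y(0.57) ≈ 1.5802

1.5802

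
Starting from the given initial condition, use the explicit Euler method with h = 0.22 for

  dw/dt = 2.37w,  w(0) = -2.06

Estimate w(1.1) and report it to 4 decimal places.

-16.7913

Euler: w_{n+1} = w_n + h·f(t_n, w_n).
t=0.000000, w=-2.060000: f=-4.882200 → w ← -2.060000 + 0.22·(-4.882200) = -3.134084
t=0.220000, w=-3.134084: f=-7.427779 → w ← -3.134084 + 0.22·(-7.427779) = -4.768195
t=0.440000, w=-4.768195: f=-11.300623 → w ← -4.768195 + 0.22·(-11.300623) = -7.254332
t=0.660000, w=-7.254332: f=-17.192768 → w ← -7.254332 + 0.22·(-17.192768) = -11.036741
t=0.880000, w=-11.036741: f=-26.157077 → w ← -11.036741 + 0.22·(-26.157077) = -16.791298
w(1.1) ≈ -16.7913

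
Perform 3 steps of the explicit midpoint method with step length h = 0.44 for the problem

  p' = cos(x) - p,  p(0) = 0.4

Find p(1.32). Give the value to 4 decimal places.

0.5655

Midpoint: k1 = f(x_n, p_n); k2 = f(x_n + h/2, p_n + (h/2)·k1); p_{n+1} = p_n + h·k2.
x=0.000000, p=0.400000:
  k1 = f(0.000000, 0.400000) = 0.600000
  k2 = f(0.220000, 0.532000) = 0.443897
  p ← 0.400000 + 0.44·0.443897 = 0.595315
x=0.440000, p=0.595315:
  k1 = f(0.440000, 0.595315) = 0.309437
  k2 = f(0.660000, 0.663391) = 0.126601
  p ← 0.595315 + 0.44·0.126601 = 0.651019
x=0.880000, p=0.651019:
  k1 = f(0.880000, 0.651019) = -0.013868
  k2 = f(1.100000, 0.647968) = -0.194372
  p ← 0.651019 + 0.44·(-0.194372) = 0.565496
p(1.32) ≈ 0.5655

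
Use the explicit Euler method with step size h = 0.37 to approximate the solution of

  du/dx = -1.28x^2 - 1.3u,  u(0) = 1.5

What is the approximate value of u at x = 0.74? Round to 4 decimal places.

Euler: u_{n+1} = u_n + h·f(x_n, u_n).
x=0.000000, u=1.500000: f=-1.950000 → u ← 1.500000 + 0.37·(-1.950000) = 0.778500
x=0.370000, u=0.778500: f=-1.187282 → u ← 0.778500 + 0.37·(-1.187282) = 0.339206
u(0.74) ≈ 0.3392

0.3392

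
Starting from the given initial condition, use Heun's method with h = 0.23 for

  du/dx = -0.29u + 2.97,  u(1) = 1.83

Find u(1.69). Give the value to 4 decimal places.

Heun: k1 = f(x_n, u_n); k2 = f(x_n + h, u_n + h·k1); u_{n+1} = u_n + (h/2)·(k1 + k2).
x=1.000000, u=1.830000:
  k1 = f(1.000000, 1.830000) = 2.439300
  k2 = f(1.230000, 2.391039) = 2.276599
  u ← 1.830000 + (0.23/2)·(2.439300 + 2.276599) = 2.372328
x=1.230000, u=2.372328:
  k1 = f(1.230000, 2.372328) = 2.282025
  k2 = f(1.460000, 2.897194) = 2.129814
  u ← 2.372328 + (0.23/2)·(2.282025 + 2.129814) = 2.879690
x=1.460000, u=2.879690:
  k1 = f(1.460000, 2.879690) = 2.134890
  k2 = f(1.690000, 3.370714) = 1.992493
  u ← 2.879690 + (0.23/2)·(2.134890 + 1.992493) = 3.354339
u(1.69) ≈ 3.3543

3.3543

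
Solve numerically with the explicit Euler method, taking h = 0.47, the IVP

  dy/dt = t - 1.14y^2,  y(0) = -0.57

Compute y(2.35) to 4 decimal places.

Euler: y_{n+1} = y_n + h·f(t_n, y_n).
t=0.000000, y=-0.570000: f=-0.370386 → y ← -0.570000 + 0.47·(-0.370386) = -0.744081
t=0.470000, y=-0.744081: f=-0.161169 → y ← -0.744081 + 0.47·(-0.161169) = -0.819831
t=0.940000, y=-0.819831: f=0.173780 → y ← -0.819831 + 0.47·0.173780 = -0.738154
t=1.410000, y=-0.738154: f=0.788846 → y ← -0.738154 + 0.47·0.788846 = -0.367397
t=1.880000, y=-0.367397: f=1.726123 → y ← -0.367397 + 0.47·1.726123 = 0.443881
y(2.35) ≈ 0.4439

0.4439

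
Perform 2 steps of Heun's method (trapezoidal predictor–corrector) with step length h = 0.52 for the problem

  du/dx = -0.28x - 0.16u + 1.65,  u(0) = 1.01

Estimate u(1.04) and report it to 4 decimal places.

Heun: k1 = f(x_n, u_n); k2 = f(x_n + h, u_n + h·k1); u_{n+1} = u_n + (h/2)·(k1 + k2).
x=0.000000, u=1.010000:
  k1 = f(0.000000, 1.010000) = 1.488400
  k2 = f(0.520000, 1.783968) = 1.218965
  u ← 1.010000 + (0.52/2)·(1.488400 + 1.218965) = 1.713915
x=0.520000, u=1.713915:
  k1 = f(0.520000, 1.713915) = 1.230174
  k2 = f(1.040000, 2.353605) = 0.982223
  u ← 1.713915 + (0.52/2)·(1.230174 + 0.982223) = 2.289138
u(1.04) ≈ 2.2891

2.2891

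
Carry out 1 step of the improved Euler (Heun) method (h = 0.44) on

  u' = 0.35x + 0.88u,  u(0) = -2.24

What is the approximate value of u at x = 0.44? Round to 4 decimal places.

-3.2414

Heun: k1 = f(x_n, u_n); k2 = f(x_n + h, u_n + h·k1); u_{n+1} = u_n + (h/2)·(k1 + k2).
x=0.000000, u=-2.240000:
  k1 = f(0.000000, -2.240000) = -1.971200
  k2 = f(0.440000, -3.107328) = -2.580449
  u ← -2.240000 + (0.44/2)·(-1.971200 + (-2.580449)) = -3.241363
u(0.44) ≈ -3.2414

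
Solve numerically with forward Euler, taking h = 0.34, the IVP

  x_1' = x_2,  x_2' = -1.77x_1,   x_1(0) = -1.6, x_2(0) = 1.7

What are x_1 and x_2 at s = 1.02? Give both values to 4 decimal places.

0.9979, 3.3481

Euler on (x_1,x_2): x_1_{n+1} = x_1_n + h·x_1', x_2_{n+1} = x_2_n + h·x_2'.
0.000000: (-1.600000, 1.700000); f=(1.700000, 2.832000) → (-1.022000, 2.662880)
0.340000: (-1.022000, 2.662880); f=(2.662880, 1.808940) → (-0.116621, 3.277920)
0.680000: (-0.116621, 3.277920); f=(3.277920, 0.206419) → (0.997872, 3.348102)
(x_1(1.02), x_2(1.02)) ≈ (0.9979, 3.3481)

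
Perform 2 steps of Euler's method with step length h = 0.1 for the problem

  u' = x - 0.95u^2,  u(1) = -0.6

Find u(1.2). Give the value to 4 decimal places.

Euler: u_{n+1} = u_n + h·f(x_n, u_n).
x=1.000000, u=-0.600000: f=0.658000 → u ← -0.600000 + 0.1·0.658000 = -0.534200
x=1.100000, u=-0.534200: f=0.828899 → u ← -0.534200 + 0.1·0.828899 = -0.451310
u(1.2) ≈ -0.4513

-0.4513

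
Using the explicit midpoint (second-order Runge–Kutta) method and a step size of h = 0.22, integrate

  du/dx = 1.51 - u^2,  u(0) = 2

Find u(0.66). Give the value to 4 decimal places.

Midpoint: k1 = f(x_n, u_n); k2 = f(x_n + h/2, u_n + (h/2)·k1); u_{n+1} = u_n + h·k2.
x=0.000000, u=2.000000:
  k1 = f(0.000000, 2.000000) = -2.490000
  k2 = f(0.110000, 1.726100) = -1.469421
  u ← 2.000000 + 0.22·(-1.469421) = 1.676727
x=0.220000, u=1.676727:
  k1 = f(0.220000, 1.676727) = -1.301415
  k2 = f(0.330000, 1.533572) = -0.841842
  u ← 1.676727 + 0.22·(-0.841842) = 1.491522
x=0.440000, u=1.491522:
  k1 = f(0.440000, 1.491522) = -0.714638
  k2 = f(0.550000, 1.412912) = -0.486320
  u ← 1.491522 + 0.22·(-0.486320) = 1.384532
u(0.66) ≈ 1.3845

1.3845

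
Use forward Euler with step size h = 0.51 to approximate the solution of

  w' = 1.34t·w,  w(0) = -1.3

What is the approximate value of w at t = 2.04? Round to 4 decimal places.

-6.0859

Euler: w_{n+1} = w_n + h·f(t_n, w_n).
t=0.000000, w=-1.300000: f=0.000000 → w ← -1.300000 + 0.51·0.000000 = -1.300000
t=0.510000, w=-1.300000: f=-0.888420 → w ← -1.300000 + 0.51·(-0.888420) = -1.753094
t=1.020000, w=-1.753094: f=-2.396129 → w ← -1.753094 + 0.51·(-2.396129) = -2.975120
t=1.530000, w=-2.975120: f=-6.099591 → w ← -2.975120 + 0.51·(-6.099591) = -6.085912
w(2.04) ≈ -6.0859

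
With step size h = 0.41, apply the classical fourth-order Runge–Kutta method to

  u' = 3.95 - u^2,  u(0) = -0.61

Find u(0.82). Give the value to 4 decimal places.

1.6887

RK4: k1 = f(x_n, u_n); k2 = f(x_n + h/2, u_n + (h/2)·k1); k3 = f(x_n + h/2, u_n + (h/2)·k2); k4 = f(x_n + h, u_n + h·k3); u_{n+1} = u_n + (h/6)·(k1 + 2k2 + 2k3 + k4).
x=0.000000, u=-0.610000:
  k1 = f(0.000000, -0.610000) = 3.577900
  k2 = f(0.205000, 0.123470) = 3.934755
  k3 = f(0.205000, 0.196625) = 3.911339
  k4 = f(0.410000, 0.993649) = 2.962662
  u ← -0.610000 + (0.41/6)·(k1 + 2k2 + 2k3 + k4) = 0.909238
x=0.410000, u=0.909238:
  k1 = f(0.410000, 0.909238) = 3.123286
  k2 = f(0.615000, 1.549512) = 1.549014
  k3 = f(0.615000, 1.226786) = 2.444997
  k4 = f(0.820000, 1.911687) = 0.295454
  u ← 0.909238 + (0.41/6)·(k1 + 2k2 + 2k3 + k4) = 1.688700
u(0.82) ≈ 1.6887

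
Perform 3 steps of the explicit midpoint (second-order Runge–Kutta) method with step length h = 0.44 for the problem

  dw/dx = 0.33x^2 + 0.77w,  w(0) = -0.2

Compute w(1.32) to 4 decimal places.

-0.2409

Midpoint: k1 = f(x_n, w_n); k2 = f(x_n + h/2, w_n + (h/2)·k1); w_{n+1} = w_n + h·k2.
x=0.000000, w=-0.200000:
  k1 = f(0.000000, -0.200000) = -0.154000
  k2 = f(0.220000, -0.233880) = -0.164116
  w ← -0.200000 + 0.44·(-0.164116) = -0.272211
x=0.440000, w=-0.272211:
  k1 = f(0.440000, -0.272211) = -0.145714
  k2 = f(0.660000, -0.304268) = -0.090538
  w ← -0.272211 + 0.44·(-0.090538) = -0.312048
x=0.880000, w=-0.312048:
  k1 = f(0.880000, -0.312048) = 0.015275
  k2 = f(1.100000, -0.308687) = 0.161611
  w ← -0.312048 + 0.44·0.161611 = -0.240939
w(1.32) ≈ -0.2409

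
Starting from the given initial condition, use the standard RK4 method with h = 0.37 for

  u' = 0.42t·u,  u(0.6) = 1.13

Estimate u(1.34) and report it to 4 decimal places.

1.5276

RK4: k1 = f(t_n, u_n); k2 = f(t_n + h/2, u_n + (h/2)·k1); k3 = f(t_n + h/2, u_n + (h/2)·k2); k4 = f(t_n + h, u_n + h·k3); u_{n+1} = u_n + (h/6)·(k1 + 2k2 + 2k3 + k4).
t=0.600000, u=1.130000:
  k1 = f(0.600000, 1.130000) = 0.284760
  k2 = f(0.785000, 1.182681) = 0.389930
  k3 = f(0.785000, 1.202137) = 0.396345
  k4 = f(0.970000, 1.276647) = 0.520106
  u ← 1.130000 + (0.37/6)·(k1 + 2k2 + 2k3 + k4) = 1.276607
t=0.970000, u=1.276607:
  k1 = f(0.970000, 1.276607) = 0.520090
  k2 = f(1.155000, 1.372824) = 0.665957
  k3 = f(1.155000, 1.399809) = 0.679047
  k4 = f(1.340000, 1.527855) = 0.859877
  u ← 1.276607 + (0.37/6)·(k1 + 2k2 + 2k3 + k4) = 1.527589
u(1.34) ≈ 1.5276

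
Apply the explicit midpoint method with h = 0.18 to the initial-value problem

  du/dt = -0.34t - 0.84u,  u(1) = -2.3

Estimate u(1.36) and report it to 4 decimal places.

Midpoint: k1 = f(t_n, u_n); k2 = f(t_n + h/2, u_n + (h/2)·k1); u_{n+1} = u_n + h·k2.
t=1.000000, u=-2.300000:
  k1 = f(1.000000, -2.300000) = 1.592000
  k2 = f(1.090000, -2.156720) = 1.441045
  u ← -2.300000 + 0.18·1.441045 = -2.040612
t=1.180000, u=-2.040612:
  k1 = f(1.180000, -2.040612) = 1.312914
  k2 = f(1.270000, -1.922450) = 1.183058
  u ← -2.040612 + 0.18·1.183058 = -1.827662
u(1.36) ≈ -1.8277

-1.8277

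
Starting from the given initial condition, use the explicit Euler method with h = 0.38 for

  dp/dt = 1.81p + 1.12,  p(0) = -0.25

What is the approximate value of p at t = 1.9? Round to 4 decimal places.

Euler: p_{n+1} = p_n + h·f(t_n, p_n).
t=0.000000, p=-0.250000: f=0.667500 → p ← -0.250000 + 0.38·0.667500 = 0.003650
t=0.380000, p=0.003650: f=1.126607 → p ← 0.003650 + 0.38·1.126607 = 0.431760
t=0.760000, p=0.431760: f=1.901486 → p ← 0.431760 + 0.38·1.901486 = 1.154325
t=1.140000, p=1.154325: f=3.209329 → p ← 1.154325 + 0.38·3.209329 = 2.373870
t=1.520000, p=2.373870: f=5.416705 → p ← 2.373870 + 0.38·5.416705 = 4.432218
p(1.9) ≈ 4.4322

4.4322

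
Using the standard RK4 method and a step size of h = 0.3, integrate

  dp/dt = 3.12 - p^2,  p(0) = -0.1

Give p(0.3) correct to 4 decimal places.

0.7780

RK4: k1 = f(t_n, p_n); k2 = f(t_n + h/2, p_n + (h/2)·k1); k3 = f(t_n + h/2, p_n + (h/2)·k2); k4 = f(t_n + h, p_n + h·k3); p_{n+1} = p_n + (h/6)·(k1 + 2k2 + 2k3 + k4).
t=0.000000, p=-0.100000:
  k1 = f(0.000000, -0.100000) = 3.110000
  k2 = f(0.150000, 0.366500) = 2.985678
  k3 = f(0.150000, 0.347852) = 2.998999
  k4 = f(0.300000, 0.799700) = 2.480480
  p ← -0.100000 + (0.3/6)·(k1 + 2k2 + 2k3 + k4) = 0.777992
p(0.3) ≈ 0.7780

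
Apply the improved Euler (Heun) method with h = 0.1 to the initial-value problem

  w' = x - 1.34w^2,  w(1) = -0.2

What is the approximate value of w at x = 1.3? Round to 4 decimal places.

0.1397

Heun: k1 = f(x_n, w_n); k2 = f(x_n + h, w_n + h·k1); w_{n+1} = w_n + (h/2)·(k1 + k2).
x=1.000000, w=-0.200000:
  k1 = f(1.000000, -0.200000) = 0.946400
  k2 = f(1.100000, -0.105360) = 1.085125
  w ← -0.200000 + (0.1/2)·(0.946400 + 1.085125) = -0.098424
x=1.100000, w=-0.098424:
  k1 = f(1.100000, -0.098424) = 1.087019
  k2 = f(1.200000, 0.010278) = 1.199858
  w ← -0.098424 + (0.1/2)·(1.087019 + 1.199858) = 0.015920
x=1.200000, w=0.015920:
  k1 = f(1.200000, 0.015920) = 1.199660
  k2 = f(1.300000, 0.135886) = 1.275257
  w ← 0.015920 + (0.1/2)·(1.199660 + 1.275257) = 0.139666
w(1.3) ≈ 0.1397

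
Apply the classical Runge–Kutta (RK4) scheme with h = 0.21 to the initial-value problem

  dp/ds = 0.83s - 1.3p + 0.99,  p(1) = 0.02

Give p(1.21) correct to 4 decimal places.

0.3664

RK4: k1 = f(s_n, p_n); k2 = f(s_n + h/2, p_n + (h/2)·k1); k3 = f(s_n + h/2, p_n + (h/2)·k2); k4 = f(s_n + h, p_n + h·k3); p_{n+1} = p_n + (h/6)·(k1 + 2k2 + 2k3 + k4).
s=1.000000, p=0.020000:
  k1 = f(1.000000, 0.020000) = 1.794000
  k2 = f(1.105000, 0.208370) = 1.636269
  k3 = f(1.105000, 0.191808) = 1.657799
  k4 = f(1.210000, 0.368138) = 1.515721
  p ← 0.020000 + (0.21/6)·(k1 + 2k2 + 2k3 + k4) = 0.366425
p(1.21) ≈ 0.3664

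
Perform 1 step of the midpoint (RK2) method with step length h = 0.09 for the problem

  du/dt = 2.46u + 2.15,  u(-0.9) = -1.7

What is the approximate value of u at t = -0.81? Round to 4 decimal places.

-1.9031

Midpoint: k1 = f(t_n, u_n); k2 = f(t_n + h/2, u_n + (h/2)·k1); u_{n+1} = u_n + h·k2.
t=-0.900000, u=-1.700000:
  k1 = f(-0.900000, -1.700000) = -2.032000
  k2 = f(-0.855000, -1.791440) = -2.256942
  u ← -1.700000 + 0.09·(-2.256942) = -1.903125
u(-0.81) ≈ -1.9031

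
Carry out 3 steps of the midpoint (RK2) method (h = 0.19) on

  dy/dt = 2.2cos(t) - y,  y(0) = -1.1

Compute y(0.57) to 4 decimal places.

Midpoint: k1 = f(t_n, y_n); k2 = f(t_n + h/2, y_n + (h/2)·k1); y_{n+1} = y_n + h·k2.
t=0.000000, y=-1.100000:
  k1 = f(0.000000, -1.100000) = 3.300000
  k2 = f(0.095000, -0.786500) = 2.976580
  y ← -1.100000 + 0.19·2.976580 = -0.534450
t=0.190000, y=-0.534450:
  k1 = f(0.190000, -0.534450) = 2.694859
  k2 = f(0.285000, -0.278438) = 2.389694
  y ← -0.534450 + 0.19·2.389694 = -0.080408
t=0.380000, y=-0.080408:
  k1 = f(0.380000, -0.080408) = 2.123470
  k2 = f(0.475000, 0.121322) = 1.835122
  y ← -0.080408 + 0.19·1.835122 = 0.268265
y(0.57) ≈ 0.2683

0.2683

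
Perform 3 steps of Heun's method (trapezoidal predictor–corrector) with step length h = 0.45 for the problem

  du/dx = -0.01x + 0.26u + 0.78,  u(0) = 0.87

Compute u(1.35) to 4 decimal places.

Heun: k1 = f(x_n, u_n); k2 = f(x_n + h, u_n + h·k1); u_{n+1} = u_n + (h/2)·(k1 + k2).
x=0.000000, u=0.870000:
  k1 = f(0.000000, 0.870000) = 1.006200
  k2 = f(0.450000, 1.322790) = 1.119425
  u ← 0.870000 + (0.45/2)·(1.006200 + 1.119425) = 1.348266
x=0.450000, u=1.348266:
  k1 = f(0.450000, 1.348266) = 1.126049
  k2 = f(0.900000, 1.854988) = 1.253297
  u ← 1.348266 + (0.45/2)·(1.126049 + 1.253297) = 1.883619
x=0.900000, u=1.883619:
  k1 = f(0.900000, 1.883619) = 1.260741
  k2 = f(1.350000, 2.450952) = 1.403747
  u ← 1.883619 + (0.45/2)·(1.260741 + 1.403747) = 2.483128
u(1.35) ≈ 2.4831

2.4831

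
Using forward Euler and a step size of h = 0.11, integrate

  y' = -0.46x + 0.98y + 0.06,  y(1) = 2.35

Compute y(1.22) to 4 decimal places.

Euler: y_{n+1} = y_n + h·f(x_n, y_n).
x=1.000000, y=2.350000: f=1.903000 → y ← 2.350000 + 0.11·1.903000 = 2.559330
x=1.110000, y=2.559330: f=2.057543 → y ← 2.559330 + 0.11·2.057543 = 2.785660
y(1.22) ≈ 2.7857

2.7857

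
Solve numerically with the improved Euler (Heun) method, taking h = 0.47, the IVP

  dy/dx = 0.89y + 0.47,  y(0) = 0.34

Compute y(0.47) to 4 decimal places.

0.7791

Heun: k1 = f(x_n, y_n); k2 = f(x_n + h, y_n + h·k1); y_{n+1} = y_n + (h/2)·(k1 + k2).
x=0.000000, y=0.340000:
  k1 = f(0.000000, 0.340000) = 0.772600
  k2 = f(0.470000, 0.703122) = 1.095779
  y ← 0.340000 + (0.47/2)·(0.772600 + 1.095779) = 0.779069
y(0.47) ≈ 0.7791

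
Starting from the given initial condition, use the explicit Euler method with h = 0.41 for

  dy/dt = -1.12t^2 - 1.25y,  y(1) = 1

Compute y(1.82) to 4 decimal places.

-0.8991

Euler: y_{n+1} = y_n + h·f(t_n, y_n).
t=1.000000, y=1.000000: f=-2.370000 → y ← 1.000000 + 0.41·(-2.370000) = 0.028300
t=1.410000, y=0.028300: f=-2.262047 → y ← 0.028300 + 0.41·(-2.262047) = -0.899139
y(1.82) ≈ -0.8991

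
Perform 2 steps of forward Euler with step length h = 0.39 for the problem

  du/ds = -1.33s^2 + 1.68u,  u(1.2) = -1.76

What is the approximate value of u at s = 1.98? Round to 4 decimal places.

-7.3695

Euler: u_{n+1} = u_n + h·f(s_n, u_n).
s=1.200000, u=-1.760000: f=-4.872000 → u ← -1.760000 + 0.39·(-4.872000) = -3.660080
s=1.590000, u=-3.660080: f=-9.511307 → u ← -3.660080 + 0.39·(-9.511307) = -7.369490
u(1.98) ≈ -7.3695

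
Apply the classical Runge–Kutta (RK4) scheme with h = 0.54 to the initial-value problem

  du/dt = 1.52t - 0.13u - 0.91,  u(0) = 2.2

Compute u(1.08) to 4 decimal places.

1.8413

RK4: k1 = f(t_n, u_n); k2 = f(t_n + h/2, u_n + (h/2)·k1); k3 = f(t_n + h/2, u_n + (h/2)·k2); k4 = f(t_n + h, u_n + h·k3); u_{n+1} = u_n + (h/6)·(k1 + 2k2 + 2k3 + k4).
t=0.000000, u=2.200000:
  k1 = f(0.000000, 2.200000) = -1.196000
  k2 = f(0.270000, 1.877080) = -0.743620
  k3 = f(0.270000, 1.999222) = -0.759499
  k4 = f(0.540000, 1.789871) = -0.321883
  u ← 2.200000 + (0.54/6)·(k1 + 2k2 + 2k3 + k4) = 1.792829
t=0.540000, u=1.792829:
  k1 = f(0.540000, 1.792829) = -0.322268
  k2 = f(0.810000, 1.705817) = 0.099444
  k3 = f(0.810000, 1.819679) = 0.084642
  k4 = f(1.080000, 1.838536) = 0.492590
  u ← 1.792829 + (0.54/6)·(k1 + 2k2 + 2k3 + k4) = 1.841293
u(1.08) ≈ 1.8413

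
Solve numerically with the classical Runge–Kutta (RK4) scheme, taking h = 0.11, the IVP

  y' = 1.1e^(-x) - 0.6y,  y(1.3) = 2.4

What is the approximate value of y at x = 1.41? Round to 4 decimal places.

RK4: k1 = f(x_n, y_n); k2 = f(x_n + h/2, y_n + (h/2)·k1); k3 = f(x_n + h/2, y_n + (h/2)·k2); k4 = f(x_n + h, y_n + h·k3); y_{n+1} = y_n + (h/6)·(k1 + 2k2 + 2k3 + k4).
x=1.300000, y=2.400000:
  k1 = f(1.300000, 2.400000) = -1.140215
  k2 = f(1.355000, 2.337288) = -1.118631
  k3 = f(1.355000, 2.338475) = -1.119343
  k4 = f(1.410000, 2.276872) = -1.097566
  y ← 2.400000 + (0.11/6)·(k1 + 2k2 + 2k3 + k4) = 2.276915
y(1.41) ≈ 2.2769

2.2769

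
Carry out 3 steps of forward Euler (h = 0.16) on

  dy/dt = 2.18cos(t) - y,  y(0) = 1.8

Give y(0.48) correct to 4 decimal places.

Euler: y_{n+1} = y_n + h·f(t_n, y_n).
t=0.000000, y=1.800000: f=0.380000 → y ← 1.800000 + 0.16·0.380000 = 1.860800
t=0.160000, y=1.860800: f=0.291355 → y ← 1.860800 + 0.16·0.291355 = 1.907417
t=0.320000, y=1.907417: f=0.161916 → y ← 1.907417 + 0.16·0.161916 = 1.933323
y(0.48) ≈ 1.9333

1.9333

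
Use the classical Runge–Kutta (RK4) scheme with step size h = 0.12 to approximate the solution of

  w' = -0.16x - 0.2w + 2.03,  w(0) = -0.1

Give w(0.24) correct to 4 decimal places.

0.3758

RK4: k1 = f(x_n, w_n); k2 = f(x_n + h/2, w_n + (h/2)·k1); k3 = f(x_n + h/2, w_n + (h/2)·k2); k4 = f(x_n + h, w_n + h·k3); w_{n+1} = w_n + (h/6)·(k1 + 2k2 + 2k3 + k4).
x=0.000000, w=-0.100000:
  k1 = f(0.000000, -0.100000) = 2.050000
  k2 = f(0.060000, 0.023000) = 2.015800
  k3 = f(0.060000, 0.020948) = 2.016210
  k4 = f(0.120000, 0.141945) = 1.982411
  w ← -0.100000 + (0.12/6)·(k1 + 2k2 + 2k3 + k4) = 0.141929
x=0.120000, w=0.141929:
  k1 = f(0.120000, 0.141929) = 1.982414
  k2 = f(0.180000, 0.260873) = 1.949025
  k3 = f(0.180000, 0.258870) = 1.949426
  k4 = f(0.240000, 0.375860) = 1.916428
  w ← 0.141929 + (0.12/6)·(k1 + 2k2 + 2k3 + k4) = 0.375844
w(0.24) ≈ 0.3758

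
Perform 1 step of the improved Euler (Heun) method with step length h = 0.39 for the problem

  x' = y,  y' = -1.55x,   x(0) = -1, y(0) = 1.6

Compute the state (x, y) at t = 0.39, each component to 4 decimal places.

-0.2581, 2.0159

Heun on (x,y): k1 = f(t_n, state_n); k2 = f(t_n + h, state_n + h·k1); state_{n+1} = state_n + (h/2)·(k1 + k2).
0.000000: (-1.000000, 1.600000)
  k1 = (1.600000, 1.550000)
  predictor → (-0.376000, 2.204500)
  k2 = (2.204500, 0.582800)
  → (-0.258122, 2.015896)
(x(0.39), y(0.39)) ≈ (-0.2581, 2.0159)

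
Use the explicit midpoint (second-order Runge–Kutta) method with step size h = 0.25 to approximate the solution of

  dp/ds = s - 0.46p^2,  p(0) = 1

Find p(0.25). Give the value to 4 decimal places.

Midpoint: k1 = f(s_n, p_n); k2 = f(s_n + h/2, p_n + (h/2)·k1); p_{n+1} = p_n + h·k2.
s=0.000000, p=1.000000:
  k1 = f(0.000000, 1.000000) = -0.460000
  k2 = f(0.125000, 0.942500) = -0.283621
  p ← 1.000000 + 0.25·(-0.283621) = 0.929095
p(0.25) ≈ 0.9291

0.9291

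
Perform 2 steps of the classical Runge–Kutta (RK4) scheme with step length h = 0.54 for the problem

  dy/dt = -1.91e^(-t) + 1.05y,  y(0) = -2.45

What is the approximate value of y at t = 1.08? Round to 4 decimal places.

-10.1894

RK4: k1 = f(t_n, y_n); k2 = f(t_n + h/2, y_n + (h/2)·k1); k3 = f(t_n + h/2, y_n + (h/2)·k2); k4 = f(t_n + h, y_n + h·k3); y_{n+1} = y_n + (h/6)·(k1 + 2k2 + 2k3 + k4).
t=0.000000, y=-2.450000:
  k1 = f(0.000000, -2.450000) = -4.482500
  k2 = f(0.270000, -3.660275) = -5.301344
  k3 = f(0.270000, -3.881363) = -5.533486
  k4 = f(0.540000, -5.438082) = -6.823036
  y ← -2.450000 + (0.54/6)·(k1 + 2k2 + 2k3 + k4) = -5.417767
t=0.540000, y=-5.417767:
  k1 = f(0.540000, -5.417767) = -6.801705
  k2 = f(0.810000, -7.254228) = -8.466618
  k3 = f(0.810000, -7.703754) = -8.938621
  k4 = f(1.080000, -10.244623) = -11.405481
  y ← -5.417767 + (0.54/6)·(k1 + 2k2 + 2k3 + k4) = -10.189357
y(1.08) ≈ -10.1894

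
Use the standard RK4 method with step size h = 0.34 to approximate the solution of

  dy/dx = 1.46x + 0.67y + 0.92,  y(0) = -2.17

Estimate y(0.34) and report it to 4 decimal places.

-2.2827

RK4: k1 = f(x_n, y_n); k2 = f(x_n + h/2, y_n + (h/2)·k1); k3 = f(x_n + h/2, y_n + (h/2)·k2); k4 = f(x_n + h, y_n + h·k3); y_{n+1} = y_n + (h/6)·(k1 + 2k2 + 2k3 + k4).
x=0.000000, y=-2.170000:
  k1 = f(0.000000, -2.170000) = -0.533900
  k2 = f(0.170000, -2.260763) = -0.346511
  k3 = f(0.170000, -2.228907) = -0.325168
  k4 = f(0.340000, -2.280557) = -0.111573
  y ← -2.170000 + (0.34/6)·(k1 + 2k2 + 2k3 + k4) = -2.282700
y(0.34) ≈ -2.2827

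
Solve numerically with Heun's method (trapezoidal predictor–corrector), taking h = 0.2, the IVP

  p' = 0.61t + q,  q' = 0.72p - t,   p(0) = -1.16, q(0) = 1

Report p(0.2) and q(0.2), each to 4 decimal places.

Heun on (p,q): k1 = f(t_n, state_n); k2 = f(t_n + h, state_n + h·k1); state_{n+1} = state_n + (h/2)·(k1 + k2).
0.000000: (-1.160000, 1.000000)
  k1 = (1.000000, -0.835200)
  predictor → (-0.960000, 0.832960)
  k2 = (0.954960, -0.891200)
  → (-0.964504, 0.827360)
(p(0.2), q(0.2)) ≈ (-0.9645, 0.8274)

-0.9645, 0.8274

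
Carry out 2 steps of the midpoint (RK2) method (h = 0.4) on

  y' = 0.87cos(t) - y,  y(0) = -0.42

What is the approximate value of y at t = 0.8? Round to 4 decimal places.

0.2135

Midpoint: k1 = f(t_n, y_n); k2 = f(t_n + h/2, y_n + (h/2)·k1); y_{n+1} = y_n + h·k2.
t=0.000000, y=-0.420000:
  k1 = f(0.000000, -0.420000) = 1.290000
  k2 = f(0.200000, -0.162000) = 1.014658
  y ← -0.420000 + 0.4·1.014658 = -0.014137
t=0.400000, y=-0.014137:
  k1 = f(0.400000, -0.014137) = 0.815460
  k2 = f(0.600000, 0.148955) = 0.569087
  y ← -0.014137 + 0.4·0.569087 = 0.213498
y(0.8) ≈ 0.2135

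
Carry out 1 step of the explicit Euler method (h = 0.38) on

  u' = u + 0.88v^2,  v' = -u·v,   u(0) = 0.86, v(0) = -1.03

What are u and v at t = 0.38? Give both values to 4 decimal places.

1.5416, -0.6934

Euler on (u,v): u_{n+1} = u_n + h·u', v_{n+1} = v_n + h·v'.
0.000000: (0.860000, -1.030000); f=(1.793592, 0.885800) → (1.541565, -0.693396)
(u(0.38), v(0.38)) ≈ (1.5416, -0.6934)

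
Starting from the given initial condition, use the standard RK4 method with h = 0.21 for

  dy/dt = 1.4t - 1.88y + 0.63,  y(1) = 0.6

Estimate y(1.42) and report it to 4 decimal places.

RK4: k1 = f(t_n, y_n); k2 = f(t_n + h/2, y_n + (h/2)·k1); k3 = f(t_n + h/2, y_n + (h/2)·k2); k4 = f(t_n + h, y_n + h·k3); y_{n+1} = y_n + (h/6)·(k1 + 2k2 + 2k3 + k4).
t=1.000000, y=0.600000:
  k1 = f(1.000000, 0.600000) = 0.902000
  k2 = f(1.105000, 0.694710) = 0.870945
  k3 = f(1.105000, 0.691449) = 0.877075
  k4 = f(1.210000, 0.784186) = 0.849731
  y ← 0.600000 + (0.21/6)·(k1 + 2k2 + 2k3 + k4) = 0.783672
t=1.210000, y=0.783672:
  k1 = f(1.210000, 0.783672) = 0.850697
  k2 = f(1.315000, 0.872995) = 0.829769
  k3 = f(1.315000, 0.870798) = 0.833900
  k4 = f(1.420000, 0.958791) = 0.815473
  y ← 0.783672 + (0.21/6)·(k1 + 2k2 + 2k3 + k4) = 0.958445
y(1.42) ≈ 0.9584

0.9584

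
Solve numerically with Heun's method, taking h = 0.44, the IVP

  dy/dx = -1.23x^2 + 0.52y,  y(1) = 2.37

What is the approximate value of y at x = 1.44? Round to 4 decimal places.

Heun: k1 = f(x_n, y_n); k2 = f(x_n + h, y_n + h·k1); y_{n+1} = y_n + (h/2)·(k1 + k2).
x=1.000000, y=2.370000:
  k1 = f(1.000000, 2.370000) = 0.002400
  k2 = f(1.440000, 2.371056) = -1.317579
  y ← 2.370000 + (0.44/2)·(0.002400 + (-1.317579)) = 2.080661
y(1.44) ≈ 2.0807

2.0807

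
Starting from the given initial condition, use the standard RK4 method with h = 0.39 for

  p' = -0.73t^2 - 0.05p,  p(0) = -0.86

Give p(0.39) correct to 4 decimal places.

-0.8578

RK4: k1 = f(t_n, p_n); k2 = f(t_n + h/2, p_n + (h/2)·k1); k3 = f(t_n + h/2, p_n + (h/2)·k2); k4 = f(t_n + h, p_n + h·k3); p_{n+1} = p_n + (h/6)·(k1 + 2k2 + 2k3 + k4).
t=0.000000, p=-0.860000:
  k1 = f(0.000000, -0.860000) = 0.043000
  k2 = f(0.195000, -0.851615) = 0.014822
  k3 = f(0.195000, -0.857110) = 0.015097
  k4 = f(0.390000, -0.854112) = -0.068327
  p ← -0.860000 + (0.39/6)·(k1 + 2k2 + 2k3 + k4) = -0.857757
p(0.39) ≈ -0.8578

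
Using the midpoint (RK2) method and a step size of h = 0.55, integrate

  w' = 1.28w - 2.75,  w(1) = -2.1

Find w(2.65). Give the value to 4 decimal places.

Midpoint: k1 = f(t_n, w_n); k2 = f(t_n + h/2, w_n + (h/2)·k1); w_{n+1} = w_n + h·k2.
t=1.000000, w=-2.100000:
  k1 = f(1.000000, -2.100000) = -5.438000
  k2 = f(1.275000, -3.595450) = -7.352176
  w ← -2.100000 + 0.55·(-7.352176) = -6.143697
t=1.550000, w=-6.143697:
  k1 = f(1.550000, -6.143697) = -10.613932
  k2 = f(1.825000, -9.062528) = -14.350036
  w ← -6.143697 + 0.55·(-14.350036) = -14.036217
t=2.100000, w=-14.036217:
  k1 = f(2.100000, -14.036217) = -20.716357
  k2 = f(2.375000, -19.733215) = -28.008515
  w ← -14.036217 + 0.55·(-28.008515) = -29.440900
w(2.65) ≈ -29.4409

-29.4409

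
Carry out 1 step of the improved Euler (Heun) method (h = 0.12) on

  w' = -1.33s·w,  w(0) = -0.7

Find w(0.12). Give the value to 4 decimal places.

-0.6933

Heun: k1 = f(s_n, w_n); k2 = f(s_n + h, w_n + h·k1); w_{n+1} = w_n + (h/2)·(k1 + k2).
s=0.000000, w=-0.700000:
  k1 = f(0.000000, -0.700000) = 0.000000
  k2 = f(0.120000, -0.700000) = 0.111720
  w ← -0.700000 + (0.12/2)·(0.000000 + 0.111720) = -0.693297
w(0.12) ≈ -0.6933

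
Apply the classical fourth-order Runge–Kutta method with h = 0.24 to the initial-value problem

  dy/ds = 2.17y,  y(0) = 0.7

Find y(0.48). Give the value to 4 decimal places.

1.9828

RK4: k1 = f(s_n, y_n); k2 = f(s_n + h/2, y_n + (h/2)·k1); k3 = f(s_n + h/2, y_n + (h/2)·k2); k4 = f(s_n + h, y_n + h·k3); y_{n+1} = y_n + (h/6)·(k1 + 2k2 + 2k3 + k4).
s=0.000000, y=0.700000:
  k1 = f(0.000000, 0.700000) = 1.519000
  k2 = f(0.120000, 0.882280) = 1.914548
  k3 = f(0.120000, 0.929746) = 2.017548
  k4 = f(0.240000, 1.184212) = 2.569739
  y ← 0.700000 + (0.24/6)·(k1 + 2k2 + 2k3 + k4) = 1.178117
s=0.240000, y=1.178117:
  k1 = f(0.240000, 1.178117) = 2.556514
  k2 = f(0.360000, 1.484899) = 3.222231
  k3 = f(0.360000, 1.564785) = 3.395583
  k4 = f(0.480000, 1.993057) = 4.324934
  y ← 1.178117 + (0.24/6)·(k1 + 2k2 + 2k3 + k4) = 1.982800
y(0.48) ≈ 1.9828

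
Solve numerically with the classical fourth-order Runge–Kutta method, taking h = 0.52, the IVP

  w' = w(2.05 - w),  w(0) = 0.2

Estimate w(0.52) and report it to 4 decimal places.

RK4: k1 = f(t_n, w_n); k2 = f(t_n + h/2, w_n + (h/2)·k1); k3 = f(t_n + h/2, w_n + (h/2)·k2); k4 = f(t_n + h, w_n + h·k3); w_{n+1} = w_n + (h/6)·(k1 + 2k2 + 2k3 + k4).
t=0.000000, w=0.200000:
  k1 = f(0.000000, 0.200000) = 0.370000
  k2 = f(0.260000, 0.296200) = 0.519476
  k3 = f(0.260000, 0.335064) = 0.574613
  k4 = f(0.520000, 0.498799) = 0.773737
  w ← 0.200000 + (0.52/6)·(k1 + 2k2 + 2k3 + k4) = 0.488766
w(0.52) ≈ 0.4888

0.4888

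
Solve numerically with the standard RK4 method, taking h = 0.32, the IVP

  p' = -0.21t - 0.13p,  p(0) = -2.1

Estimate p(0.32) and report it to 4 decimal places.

RK4: k1 = f(t_n, p_n); k2 = f(t_n + h/2, p_n + (h/2)·k1); k3 = f(t_n + h/2, p_n + (h/2)·k2); k4 = f(t_n + h, p_n + h·k3); p_{n+1} = p_n + (h/6)·(k1 + 2k2 + 2k3 + k4).
t=0.000000, p=-2.100000:
  k1 = f(0.000000, -2.100000) = 0.273000
  k2 = f(0.160000, -2.056320) = 0.233722
  k3 = f(0.160000, -2.062605) = 0.234539
  k4 = f(0.320000, -2.024948) = 0.196043
  p ← -2.100000 + (0.32/6)·(k1 + 2k2 + 2k3 + k4) = -2.025037
p(0.32) ≈ -2.0250

-2.0250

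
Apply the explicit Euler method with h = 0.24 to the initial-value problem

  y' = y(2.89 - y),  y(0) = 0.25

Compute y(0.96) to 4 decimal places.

Euler: y_{n+1} = y_n + h·f(t_n, y_n).
t=0.000000, y=0.250000: f=0.660000 → y ← 0.250000 + 0.24·0.660000 = 0.408400
t=0.240000, y=0.408400: f=1.013485 → y ← 0.408400 + 0.24·1.013485 = 0.651637
t=0.480000, y=0.651637: f=1.458599 → y ← 0.651637 + 0.24·1.458599 = 1.001700
t=0.720000, y=1.001700: f=1.891510 → y ← 1.001700 + 0.24·1.891510 = 1.455663
y(0.96) ≈ 1.4557

1.4557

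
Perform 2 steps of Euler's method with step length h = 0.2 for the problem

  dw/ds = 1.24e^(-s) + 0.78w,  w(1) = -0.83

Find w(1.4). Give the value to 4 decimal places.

Euler: w_{n+1} = w_n + h·f(s_n, w_n).
s=1.000000, w=-0.830000: f=-0.191229 → w ← -0.830000 + 0.2·(-0.191229) = -0.868246
s=1.200000, w=-0.868246: f=-0.303751 → w ← -0.868246 + 0.2·(-0.303751) = -0.928996
w(1.4) ≈ -0.9290

-0.9290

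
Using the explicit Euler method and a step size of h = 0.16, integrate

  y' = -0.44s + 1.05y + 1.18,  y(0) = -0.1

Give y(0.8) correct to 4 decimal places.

0.9685

Euler: y_{n+1} = y_n + h·f(s_n, y_n).
s=0.000000, y=-0.100000: f=1.075000 → y ← -0.100000 + 0.16·1.075000 = 0.072000
s=0.160000, y=0.072000: f=1.185200 → y ← 0.072000 + 0.16·1.185200 = 0.261632
s=0.320000, y=0.261632: f=1.313914 → y ← 0.261632 + 0.16·1.313914 = 0.471858
s=0.480000, y=0.471858: f=1.464251 → y ← 0.471858 + 0.16·1.464251 = 0.706138
s=0.640000, y=0.706138: f=1.639845 → y ← 0.706138 + 0.16·1.639845 = 0.968514
y(0.8) ≈ 0.9685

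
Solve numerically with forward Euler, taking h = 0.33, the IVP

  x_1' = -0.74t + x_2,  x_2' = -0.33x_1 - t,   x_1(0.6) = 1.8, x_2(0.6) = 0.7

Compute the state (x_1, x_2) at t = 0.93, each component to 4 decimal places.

Euler on (x_1,x_2): x_1_{n+1} = x_1_n + h·x_1', x_2_{n+1} = x_2_n + h·x_2'.
0.600000: (1.800000, 0.700000); f=(0.256000, -1.194000) → (1.884480, 0.305980)
(x_1(0.93), x_2(0.93)) ≈ (1.8845, 0.3060)

1.8845, 0.3060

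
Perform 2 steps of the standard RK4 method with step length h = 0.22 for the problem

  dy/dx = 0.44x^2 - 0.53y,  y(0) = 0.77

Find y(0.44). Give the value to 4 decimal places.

RK4: k1 = f(x_n, y_n); k2 = f(x_n + h/2, y_n + (h/2)·k1); k3 = f(x_n + h/2, y_n + (h/2)·k2); k4 = f(x_n + h, y_n + h·k3); y_{n+1} = y_n + (h/6)·(k1 + 2k2 + 2k3 + k4).
x=0.000000, y=0.770000:
  k1 = f(0.000000, 0.770000) = -0.408100
  k2 = f(0.110000, 0.725109) = -0.378984
  k3 = f(0.110000, 0.728312) = -0.380681
  k4 = f(0.220000, 0.686250) = -0.342417
  y ← 0.770000 + (0.22/6)·(k1 + 2k2 + 2k3 + k4) = 0.686772
x=0.220000, y=0.686772:
  k1 = f(0.220000, 0.686772) = -0.342693
  k2 = f(0.330000, 0.649076) = -0.296094
  k3 = f(0.330000, 0.654202) = -0.298811
  k4 = f(0.440000, 0.621034) = -0.243964
  y ← 0.686772 + (0.22/6)·(k1 + 2k2 + 2k3 + k4) = 0.621635
y(0.44) ≈ 0.6216

0.6216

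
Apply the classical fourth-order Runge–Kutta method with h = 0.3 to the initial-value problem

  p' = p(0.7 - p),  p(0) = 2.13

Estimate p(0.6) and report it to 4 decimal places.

1.2527

RK4: k1 = f(x_n, p_n); k2 = f(x_n + h/2, p_n + (h/2)·k1); k3 = f(x_n + h/2, p_n + (h/2)·k2); k4 = f(x_n + h, p_n + h·k3); p_{n+1} = p_n + (h/6)·(k1 + 2k2 + 2k3 + k4).
x=0.000000, p=2.130000:
  k1 = f(0.000000, 2.130000) = -3.045900
  k2 = f(0.150000, 1.673115) = -1.628133
  k3 = f(0.150000, 1.885780) = -2.236120
  k4 = f(0.300000, 1.459164) = -1.107745
  p ← 2.130000 + (0.3/6)·(k1 + 2k2 + 2k3 + k4) = 1.535892
x=0.300000, p=1.535892:
  k1 = f(0.300000, 1.535892) = -1.283841
  k2 = f(0.450000, 1.343316) = -0.864177
  k3 = f(0.450000, 1.406266) = -0.993197
  k4 = f(0.600000, 1.237933) = -0.665925
  p ← 1.535892 + (0.3/6)·(k1 + 2k2 + 2k3 + k4) = 1.252667
p(0.6) ≈ 1.2527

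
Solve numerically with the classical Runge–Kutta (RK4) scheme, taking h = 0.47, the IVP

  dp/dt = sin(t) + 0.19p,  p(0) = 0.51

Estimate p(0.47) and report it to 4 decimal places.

RK4: k1 = f(t_n, p_n); k2 = f(t_n + h/2, p_n + (h/2)·k1); k3 = f(t_n + h/2, p_n + (h/2)·k2); k4 = f(t_n + h, p_n + h·k3); p_{n+1} = p_n + (h/6)·(k1 + 2k2 + 2k3 + k4).
t=0.000000, p=0.510000:
  k1 = f(0.000000, 0.510000) = 0.096900
  k2 = f(0.235000, 0.532771) = 0.334070
  k3 = f(0.235000, 0.588506) = 0.344659
  k4 = f(0.470000, 0.671990) = 0.580564
  p ← 0.510000 + (0.47/6)·(k1 + 2k2 + 2k3 + k4) = 0.669402
p(0.47) ≈ 0.6694

0.6694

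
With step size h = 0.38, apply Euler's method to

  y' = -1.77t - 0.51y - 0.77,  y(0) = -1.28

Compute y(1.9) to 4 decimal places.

Euler: y_{n+1} = y_n + h·f(t_n, y_n).
t=0.000000, y=-1.280000: f=-0.117200 → y ← -1.280000 + 0.38·(-0.117200) = -1.324536
t=0.380000, y=-1.324536: f=-0.767087 → y ← -1.324536 + 0.38·(-0.767087) = -1.616029
t=0.760000, y=-1.616029: f=-1.291025 → y ← -1.616029 + 0.38·(-1.291025) = -2.106619
t=1.140000, y=-2.106619: f=-1.713425 → y ← -2.106619 + 0.38·(-1.713425) = -2.757720
t=1.520000, y=-2.757720: f=-2.053963 → y ← -2.757720 + 0.38·(-2.053963) = -3.538226
y(1.9) ≈ -3.5382

-3.5382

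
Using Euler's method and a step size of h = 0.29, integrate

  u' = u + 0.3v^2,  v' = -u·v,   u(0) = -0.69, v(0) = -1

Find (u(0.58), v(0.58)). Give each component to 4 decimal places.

Euler on (u,v): u_{n+1} = u_n + h·u', v_{n+1} = v_n + h·v'.
0.000000: (-0.690000, -1.000000); f=(-0.390000, -0.690000) → (-0.803100, -1.200100)
0.290000: (-0.803100, -1.200100); f=(-0.371028, -0.963800) → (-0.910698, -1.479602)
(u(0.58), v(0.58)) ≈ (-0.9107, -1.4796)

-0.9107, -1.4796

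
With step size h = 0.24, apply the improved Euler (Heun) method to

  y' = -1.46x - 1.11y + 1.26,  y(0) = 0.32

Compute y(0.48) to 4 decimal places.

0.5057

Heun: k1 = f(x_n, y_n); k2 = f(x_n + h, y_n + h·k1); y_{n+1} = y_n + (h/2)·(k1 + k2).
x=0.000000, y=0.320000:
  k1 = f(0.000000, 0.320000) = 0.904800
  k2 = f(0.240000, 0.537152) = 0.313361
  y ← 0.320000 + (0.24/2)·(0.904800 + 0.313361) = 0.466179
x=0.240000, y=0.466179:
  k1 = f(0.240000, 0.466179) = 0.392141
  k2 = f(0.480000, 0.560293) = -0.062725
  y ← 0.466179 + (0.24/2)·(0.392141 + (-0.062725)) = 0.505709
y(0.48) ≈ 0.5057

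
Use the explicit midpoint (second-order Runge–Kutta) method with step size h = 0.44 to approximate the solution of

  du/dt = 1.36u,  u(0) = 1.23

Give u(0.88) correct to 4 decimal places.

3.8859

Midpoint: k1 = f(t_n, u_n); k2 = f(t_n + h/2, u_n + (h/2)·k1); u_{n+1} = u_n + h·k2.
t=0.000000, u=1.230000:
  k1 = f(0.000000, 1.230000) = 1.672800
  k2 = f(0.220000, 1.598016) = 2.173302
  u ← 1.230000 + 0.44·2.173302 = 2.186253
t=0.440000, u=2.186253:
  k1 = f(0.440000, 2.186253) = 2.973304
  k2 = f(0.660000, 2.840380) = 3.862916
  u ← 2.186253 + 0.44·3.862916 = 3.885936
u(0.88) ≈ 3.8859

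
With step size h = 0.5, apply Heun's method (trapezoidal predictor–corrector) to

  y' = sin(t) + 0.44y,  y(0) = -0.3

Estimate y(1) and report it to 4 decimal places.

0.0413

Heun: k1 = f(t_n, y_n); k2 = f(t_n + h, y_n + h·k1); y_{n+1} = y_n + (h/2)·(k1 + k2).
t=0.000000, y=-0.300000:
  k1 = f(0.000000, -0.300000) = -0.132000
  k2 = f(0.500000, -0.366000) = 0.318386
  y ← -0.300000 + (0.5/2)·(-0.132000 + 0.318386) = -0.253404
t=0.500000, y=-0.253404:
  k1 = f(0.500000, -0.253404) = 0.367928
  k2 = f(1.000000, -0.069440) = 0.810918
  y ← -0.253404 + (0.5/2)·(0.367928 + 0.810918) = 0.041308
y(1) ≈ 0.0413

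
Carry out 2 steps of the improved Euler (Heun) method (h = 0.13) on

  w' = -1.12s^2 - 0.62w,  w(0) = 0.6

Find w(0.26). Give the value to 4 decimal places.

0.5036

Heun: k1 = f(s_n, w_n); k2 = f(s_n + h, w_n + h·k1); w_{n+1} = w_n + (h/2)·(k1 + k2).
s=0.000000, w=0.600000:
  k1 = f(0.000000, 0.600000) = -0.372000
  k2 = f(0.130000, 0.551640) = -0.360945
  w ← 0.600000 + (0.13/2)·(-0.372000 + (-0.360945)) = 0.552359
s=0.130000, w=0.552359:
  k1 = f(0.130000, 0.552359) = -0.361390
  k2 = f(0.260000, 0.505378) = -0.389046
  w ← 0.552359 + (0.13/2)·(-0.361390 + (-0.389046)) = 0.503580
w(0.26) ≈ 0.5036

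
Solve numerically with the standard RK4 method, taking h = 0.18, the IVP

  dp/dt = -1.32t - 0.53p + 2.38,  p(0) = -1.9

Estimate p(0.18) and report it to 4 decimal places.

RK4: k1 = f(t_n, p_n); k2 = f(t_n + h/2, p_n + (h/2)·k1); k3 = f(t_n + h/2, p_n + (h/2)·k2); k4 = f(t_n + h, p_n + h·k3); p_{n+1} = p_n + (h/6)·(k1 + 2k2 + 2k3 + k4).
t=0.000000, p=-1.900000:
  k1 = f(0.000000, -1.900000) = 3.387000
  k2 = f(0.090000, -1.595170) = 3.106640
  k3 = f(0.090000, -1.620402) = 3.120013
  k4 = f(0.180000, -1.338398) = 2.851751
  p ← -1.900000 + (0.18/6)·(k1 + 2k2 + 2k3 + k4) = -1.339238
p(0.18) ≈ -1.3392

-1.3392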